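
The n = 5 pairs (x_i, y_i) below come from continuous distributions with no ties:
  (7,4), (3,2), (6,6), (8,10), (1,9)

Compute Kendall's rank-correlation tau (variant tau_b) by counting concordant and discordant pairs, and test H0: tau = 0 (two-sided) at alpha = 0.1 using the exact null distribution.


Step 1: Enumerate the 10 unordered pairs (i,j) with i<j and classify each by sign(x_j-x_i) * sign(y_j-y_i).
  (1,2):dx=-4,dy=-2->C; (1,3):dx=-1,dy=+2->D; (1,4):dx=+1,dy=+6->C; (1,5):dx=-6,dy=+5->D
  (2,3):dx=+3,dy=+4->C; (2,4):dx=+5,dy=+8->C; (2,5):dx=-2,dy=+7->D; (3,4):dx=+2,dy=+4->C
  (3,5):dx=-5,dy=+3->D; (4,5):dx=-7,dy=-1->C
Step 2: C = 6, D = 4, total pairs = 10.
Step 3: tau = (C - D)/(n(n-1)/2) = (6 - 4)/10 = 0.200000.
Step 4: Exact two-sided p-value (enumerate n! = 120 permutations of y under H0): p = 0.816667.
Step 5: alpha = 0.1. fail to reject H0.

tau_b = 0.2000 (C=6, D=4), p = 0.816667, fail to reject H0.


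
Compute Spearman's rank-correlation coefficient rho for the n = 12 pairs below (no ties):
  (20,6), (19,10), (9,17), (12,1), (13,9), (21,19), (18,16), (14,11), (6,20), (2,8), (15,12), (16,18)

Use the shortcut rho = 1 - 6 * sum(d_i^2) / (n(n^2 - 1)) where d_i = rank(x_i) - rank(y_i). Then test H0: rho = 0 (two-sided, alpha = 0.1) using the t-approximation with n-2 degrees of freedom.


Step 1: Rank x and y separately (midranks; no ties here).
rank(x): 20->11, 19->10, 9->3, 12->4, 13->5, 21->12, 18->9, 14->6, 6->2, 2->1, 15->7, 16->8
rank(y): 6->2, 10->5, 17->9, 1->1, 9->4, 19->11, 16->8, 11->6, 20->12, 8->3, 12->7, 18->10
Step 2: d_i = R_x(i) - R_y(i); compute d_i^2.
  (11-2)^2=81, (10-5)^2=25, (3-9)^2=36, (4-1)^2=9, (5-4)^2=1, (12-11)^2=1, (9-8)^2=1, (6-6)^2=0, (2-12)^2=100, (1-3)^2=4, (7-7)^2=0, (8-10)^2=4
sum(d^2) = 262.
Step 3: rho = 1 - 6*262 / (12*(12^2 - 1)) = 1 - 1572/1716 = 0.083916.
Step 4: Under H0, t = rho * sqrt((n-2)/(1-rho^2)) = 0.2663 ~ t(10).
Step 5: Two-sided p-value from the t-distribution with 10 df = 0.795415.
Step 6: alpha = 0.1. fail to reject H0.

rho = 0.0839, p = 0.795415, fail to reject H0 at alpha = 0.1.


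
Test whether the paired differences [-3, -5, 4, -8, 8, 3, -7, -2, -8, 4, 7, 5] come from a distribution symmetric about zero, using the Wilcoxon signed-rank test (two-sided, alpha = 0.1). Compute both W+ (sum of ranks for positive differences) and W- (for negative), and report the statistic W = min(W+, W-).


Step 1: Drop any zero differences (none here) and take |d_i|.
|d| = [3, 5, 4, 8, 8, 3, 7, 2, 8, 4, 7, 5]
Step 2: Midrank |d_i| (ties get averaged ranks).
ranks: |3|->2.5, |5|->6.5, |4|->4.5, |8|->11, |8|->11, |3|->2.5, |7|->8.5, |2|->1, |8|->11, |4|->4.5, |7|->8.5, |5|->6.5
Step 3: Attach original signs; sum ranks with positive sign and with negative sign.
W+ = 4.5 + 11 + 2.5 + 4.5 + 8.5 + 6.5 = 37.5
W- = 2.5 + 6.5 + 11 + 8.5 + 1 + 11 = 40.5
(Check: W+ + W- = 78 should equal n(n+1)/2 = 78.)
Step 4: Test statistic W = min(W+, W-) = 37.5.
Step 5: Ties in |d|, so use the tie-corrected normal approximation.
        E[W] = n(n+1)/4 = 12*13/4 = 39.
        Tie groups: |d|=3 (t=2), |d|=4 (t=2), |d|=5 (t=2), |d|=7 (t=2), |d|=8 (t=3); sum(t^3 - t) = 48.
        Var[W] = n(n+1)(2n+1)/24 - sum(t^3-t)/48 = 3900/24 - 48/48 = 161.5.
        z = (W - E[W]) / sqrt(Var[W]) = (37.5 - 39) / 12.7083 = -0.1180.
        Two-sided p = 2*Phi(z) = 0.906041.
Step 6: alpha = 0.1. fail to reject H0.

W+ = 37.5, W- = 40.5, W = min = 37.5, p = 0.906041, fail to reject H0.


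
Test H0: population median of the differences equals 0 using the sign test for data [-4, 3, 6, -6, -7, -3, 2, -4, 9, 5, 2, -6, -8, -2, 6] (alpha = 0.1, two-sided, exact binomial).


Step 1: Discard zero differences. Original n = 15; n_eff = number of nonzero differences = 15.
Nonzero differences (with sign): -4, +3, +6, -6, -7, -3, +2, -4, +9, +5, +2, -6, -8, -2, +6
Step 2: Count signs: positive = 7, negative = 8.
Step 3: Under H0: P(positive) = 0.5, so the number of positives S ~ Bin(15, 0.5).
Step 4: Two-sided exact p-value = sum of Bin(15,0.5) probabilities at or below the observed probability = 1.000000.
Step 5: alpha = 0.1. fail to reject H0.

n_eff = 15, pos = 7, neg = 8, p = 1.000000, fail to reject H0.


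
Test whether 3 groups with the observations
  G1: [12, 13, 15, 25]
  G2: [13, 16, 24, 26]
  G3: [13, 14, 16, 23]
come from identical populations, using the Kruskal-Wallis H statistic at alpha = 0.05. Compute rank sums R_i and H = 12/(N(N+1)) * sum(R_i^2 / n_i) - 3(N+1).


Step 1: Combine all N = 12 observations and assign midranks.
sorted (value, group, rank): (12,G1,1), (13,G1,3), (13,G2,3), (13,G3,3), (14,G3,5), (15,G1,6), (16,G2,7.5), (16,G3,7.5), (23,G3,9), (24,G2,10), (25,G1,11), (26,G2,12)
Step 2: Sum ranks within each group.
R_1 = 21 (n_1 = 4)
R_2 = 32.5 (n_2 = 4)
R_3 = 24.5 (n_3 = 4)
Step 3: H = 12/(N(N+1)) * sum(R_i^2/n_i) - 3(N+1)
     = 12/(12*13) * (21^2/4 + 32.5^2/4 + 24.5^2/4) - 3*13
     = 0.076923 * 524.375 - 39
     = 1.336538.
Step 4: Ties present; correction factor C = 1 - 30/(12^3 - 12) = 0.982517. Corrected H = 1.336538 / 0.982517 = 1.360320.
Step 5: Under H0, H ~ chi^2(2); p-value = 0.506536.
Step 6: alpha = 0.05. fail to reject H0.

H = 1.3603, df = 2, p = 0.506536, fail to reject H0.


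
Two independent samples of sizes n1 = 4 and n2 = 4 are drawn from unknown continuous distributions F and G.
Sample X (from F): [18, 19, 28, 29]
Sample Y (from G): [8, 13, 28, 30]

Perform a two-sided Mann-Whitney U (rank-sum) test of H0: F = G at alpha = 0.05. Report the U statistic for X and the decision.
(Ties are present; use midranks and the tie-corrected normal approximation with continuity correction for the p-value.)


Step 1: Combine and sort all 8 observations; assign midranks.
sorted (value, group): (8,Y), (13,Y), (18,X), (19,X), (28,X), (28,Y), (29,X), (30,Y)
ranks: 8->1, 13->2, 18->3, 19->4, 28->5.5, 28->5.5, 29->7, 30->8
Step 2: Rank sum for X: R1 = 3 + 4 + 5.5 + 7 = 19.5.
Step 3: U_X = R1 - n1(n1+1)/2 = 19.5 - 4*5/2 = 19.5 - 10 = 9.5.
       U_Y = n1*n2 - U_X = 16 - 9.5 = 6.5.
Step 4: Ties are present, so use the tie-corrected normal approximation (with continuity correction) for the p-value.
Step 5: p-value = 0.771503; compare to alpha = 0.05. fail to reject H0.

U_X = 9.5, p = 0.771503, fail to reject H0 at alpha = 0.05.


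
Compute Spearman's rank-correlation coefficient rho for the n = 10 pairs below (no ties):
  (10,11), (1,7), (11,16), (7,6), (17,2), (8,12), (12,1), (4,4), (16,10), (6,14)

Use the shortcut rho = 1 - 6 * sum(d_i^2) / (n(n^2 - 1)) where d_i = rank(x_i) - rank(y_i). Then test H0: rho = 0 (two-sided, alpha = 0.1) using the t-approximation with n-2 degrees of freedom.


Step 1: Rank x and y separately (midranks; no ties here).
rank(x): 10->6, 1->1, 11->7, 7->4, 17->10, 8->5, 12->8, 4->2, 16->9, 6->3
rank(y): 11->7, 7->5, 16->10, 6->4, 2->2, 12->8, 1->1, 4->3, 10->6, 14->9
Step 2: d_i = R_x(i) - R_y(i); compute d_i^2.
  (6-7)^2=1, (1-5)^2=16, (7-10)^2=9, (4-4)^2=0, (10-2)^2=64, (5-8)^2=9, (8-1)^2=49, (2-3)^2=1, (9-6)^2=9, (3-9)^2=36
sum(d^2) = 194.
Step 3: rho = 1 - 6*194 / (10*(10^2 - 1)) = 1 - 1164/990 = -0.175758.
Step 4: Under H0, t = rho * sqrt((n-2)/(1-rho^2)) = -0.5050 ~ t(8).
Step 5: Two-sided p-value from the t-distribution with 8 df = 0.627188.
Step 6: alpha = 0.1. fail to reject H0.

rho = -0.1758, p = 0.627188, fail to reject H0 at alpha = 0.1.


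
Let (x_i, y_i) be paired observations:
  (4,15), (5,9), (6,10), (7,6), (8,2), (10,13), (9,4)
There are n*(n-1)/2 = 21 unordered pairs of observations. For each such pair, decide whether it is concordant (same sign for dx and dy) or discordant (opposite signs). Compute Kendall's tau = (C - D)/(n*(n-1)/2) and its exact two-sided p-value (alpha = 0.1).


Step 1: Enumerate the 21 unordered pairs (i,j) with i<j and classify each by sign(x_j-x_i) * sign(y_j-y_i).
  (1,2):dx=+1,dy=-6->D; (1,3):dx=+2,dy=-5->D; (1,4):dx=+3,dy=-9->D; (1,5):dx=+4,dy=-13->D
  (1,6):dx=+6,dy=-2->D; (1,7):dx=+5,dy=-11->D; (2,3):dx=+1,dy=+1->C; (2,4):dx=+2,dy=-3->D
  (2,5):dx=+3,dy=-7->D; (2,6):dx=+5,dy=+4->C; (2,7):dx=+4,dy=-5->D; (3,4):dx=+1,dy=-4->D
  (3,5):dx=+2,dy=-8->D; (3,6):dx=+4,dy=+3->C; (3,7):dx=+3,dy=-6->D; (4,5):dx=+1,dy=-4->D
  (4,6):dx=+3,dy=+7->C; (4,7):dx=+2,dy=-2->D; (5,6):dx=+2,dy=+11->C; (5,7):dx=+1,dy=+2->C
  (6,7):dx=-1,dy=-9->C
Step 2: C = 7, D = 14, total pairs = 21.
Step 3: tau = (C - D)/(n(n-1)/2) = (7 - 14)/21 = -0.333333.
Step 4: Exact two-sided p-value (enumerate n! = 5040 permutations of y under H0): p = 0.381349.
Step 5: alpha = 0.1. fail to reject H0.

tau_b = -0.3333 (C=7, D=14), p = 0.381349, fail to reject H0.


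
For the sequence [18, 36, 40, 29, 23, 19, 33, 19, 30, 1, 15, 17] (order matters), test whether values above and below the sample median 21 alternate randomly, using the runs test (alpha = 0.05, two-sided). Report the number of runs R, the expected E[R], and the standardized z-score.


Step 1: Compute median = 21; label A = above, B = below.
Labels in order: BAAAABABABBB  (n_A = 6, n_B = 6)
Step 2: Count runs R = 7.
Step 3: Under H0 (random ordering), E[R] = 2*n_A*n_B/(n_A+n_B) + 1 = 2*6*6/12 + 1 = 7.0000.
        Var[R] = 2*n_A*n_B*(2*n_A*n_B - n_A - n_B) / ((n_A+n_B)^2 * (n_A+n_B-1)) = 4320/1584 = 2.7273.
        SD[R] = 1.6514.
Step 4: R = E[R], so z = 0 with no continuity correction.
Step 5: Two-sided p-value via normal approximation = 2*(1 - Phi(|z|)) = 1.000000.
Step 6: alpha = 0.05. fail to reject H0.

R = 7, z = 0.0000, p = 1.000000, fail to reject H0.


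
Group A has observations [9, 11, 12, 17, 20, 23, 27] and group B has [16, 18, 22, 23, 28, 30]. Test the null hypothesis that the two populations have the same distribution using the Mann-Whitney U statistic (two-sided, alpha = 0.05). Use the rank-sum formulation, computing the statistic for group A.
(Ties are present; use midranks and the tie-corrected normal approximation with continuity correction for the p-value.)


Step 1: Combine and sort all 13 observations; assign midranks.
sorted (value, group): (9,X), (11,X), (12,X), (16,Y), (17,X), (18,Y), (20,X), (22,Y), (23,X), (23,Y), (27,X), (28,Y), (30,Y)
ranks: 9->1, 11->2, 12->3, 16->4, 17->5, 18->6, 20->7, 22->8, 23->9.5, 23->9.5, 27->11, 28->12, 30->13
Step 2: Rank sum for X: R1 = 1 + 2 + 3 + 5 + 7 + 9.5 + 11 = 38.5.
Step 3: U_X = R1 - n1(n1+1)/2 = 38.5 - 7*8/2 = 38.5 - 28 = 10.5.
       U_Y = n1*n2 - U_X = 42 - 10.5 = 31.5.
Step 4: Ties are present, so use the tie-corrected normal approximation (with continuity correction) for the p-value.
Step 5: p-value = 0.152563; compare to alpha = 0.05. fail to reject H0.

U_X = 10.5, p = 0.152563, fail to reject H0 at alpha = 0.05.


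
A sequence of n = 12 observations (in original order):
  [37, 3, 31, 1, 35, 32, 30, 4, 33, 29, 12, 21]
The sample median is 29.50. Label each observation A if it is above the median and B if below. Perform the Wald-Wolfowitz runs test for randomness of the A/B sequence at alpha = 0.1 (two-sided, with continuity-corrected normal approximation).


Step 1: Compute median = 29.50; label A = above, B = below.
Labels in order: ABABAAABABBB  (n_A = 6, n_B = 6)
Step 2: Count runs R = 8.
Step 3: Under H0 (random ordering), E[R] = 2*n_A*n_B/(n_A+n_B) + 1 = 2*6*6/12 + 1 = 7.0000.
        Var[R] = 2*n_A*n_B*(2*n_A*n_B - n_A - n_B) / ((n_A+n_B)^2 * (n_A+n_B-1)) = 4320/1584 = 2.7273.
        SD[R] = 1.6514.
Step 4: Continuity-corrected z = (R - 0.5 - E[R]) / SD[R] = (8 - 0.5 - 7.0000) / 1.6514 = 0.3028.
Step 5: Two-sided p-value via normal approximation = 2*(1 - Phi(|z|)) = 0.762069.
Step 6: alpha = 0.1. fail to reject H0.

R = 8, z = 0.3028, p = 0.762069, fail to reject H0.


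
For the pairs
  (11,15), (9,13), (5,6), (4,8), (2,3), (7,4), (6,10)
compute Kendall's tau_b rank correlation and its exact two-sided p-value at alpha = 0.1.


Step 1: Enumerate the 21 unordered pairs (i,j) with i<j and classify each by sign(x_j-x_i) * sign(y_j-y_i).
  (1,2):dx=-2,dy=-2->C; (1,3):dx=-6,dy=-9->C; (1,4):dx=-7,dy=-7->C; (1,5):dx=-9,dy=-12->C
  (1,6):dx=-4,dy=-11->C; (1,7):dx=-5,dy=-5->C; (2,3):dx=-4,dy=-7->C; (2,4):dx=-5,dy=-5->C
  (2,5):dx=-7,dy=-10->C; (2,6):dx=-2,dy=-9->C; (2,7):dx=-3,dy=-3->C; (3,4):dx=-1,dy=+2->D
  (3,5):dx=-3,dy=-3->C; (3,6):dx=+2,dy=-2->D; (3,7):dx=+1,dy=+4->C; (4,5):dx=-2,dy=-5->C
  (4,6):dx=+3,dy=-4->D; (4,7):dx=+2,dy=+2->C; (5,6):dx=+5,dy=+1->C; (5,7):dx=+4,dy=+7->C
  (6,7):dx=-1,dy=+6->D
Step 2: C = 17, D = 4, total pairs = 21.
Step 3: tau = (C - D)/(n(n-1)/2) = (17 - 4)/21 = 0.619048.
Step 4: Exact two-sided p-value (enumerate n! = 5040 permutations of y under H0): p = 0.069048.
Step 5: alpha = 0.1. reject H0.

tau_b = 0.6190 (C=17, D=4), p = 0.069048, reject H0.


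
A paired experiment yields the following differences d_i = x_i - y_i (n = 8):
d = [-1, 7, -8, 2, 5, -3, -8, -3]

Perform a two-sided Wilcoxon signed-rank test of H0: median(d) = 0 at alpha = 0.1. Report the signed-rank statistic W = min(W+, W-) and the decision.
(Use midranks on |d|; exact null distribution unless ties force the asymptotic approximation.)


Step 1: Drop any zero differences (none here) and take |d_i|.
|d| = [1, 7, 8, 2, 5, 3, 8, 3]
Step 2: Midrank |d_i| (ties get averaged ranks).
ranks: |1|->1, |7|->6, |8|->7.5, |2|->2, |5|->5, |3|->3.5, |8|->7.5, |3|->3.5
Step 3: Attach original signs; sum ranks with positive sign and with negative sign.
W+ = 6 + 2 + 5 = 13
W- = 1 + 7.5 + 3.5 + 7.5 + 3.5 = 23
(Check: W+ + W- = 36 should equal n(n+1)/2 = 36.)
Step 4: Test statistic W = min(W+, W-) = 13.
Step 5: Ties in |d|, so use the tie-corrected normal approximation.
        E[W] = n(n+1)/4 = 8*9/4 = 18.
        Tie groups: |d|=3 (t=2), |d|=8 (t=2); sum(t^3 - t) = 12.
        Var[W] = n(n+1)(2n+1)/24 - sum(t^3-t)/48 = 1224/24 - 12/48 = 50.75.
        z = (W - E[W]) / sqrt(Var[W]) = (13 - 18) / 7.1239 = -0.7019.
        Two-sided p = 2*Phi(z) = 0.482765.
Step 6: alpha = 0.1. fail to reject H0.

W+ = 13, W- = 23, W = min = 13, p = 0.482765, fail to reject H0.


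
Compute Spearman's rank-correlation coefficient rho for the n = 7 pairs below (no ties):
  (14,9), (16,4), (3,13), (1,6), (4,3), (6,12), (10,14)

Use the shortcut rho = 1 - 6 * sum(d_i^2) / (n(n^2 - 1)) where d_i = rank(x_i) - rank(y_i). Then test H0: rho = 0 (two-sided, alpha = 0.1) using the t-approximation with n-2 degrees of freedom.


Step 1: Rank x and y separately (midranks; no ties here).
rank(x): 14->6, 16->7, 3->2, 1->1, 4->3, 6->4, 10->5
rank(y): 9->4, 4->2, 13->6, 6->3, 3->1, 12->5, 14->7
Step 2: d_i = R_x(i) - R_y(i); compute d_i^2.
  (6-4)^2=4, (7-2)^2=25, (2-6)^2=16, (1-3)^2=4, (3-1)^2=4, (4-5)^2=1, (5-7)^2=4
sum(d^2) = 58.
Step 3: rho = 1 - 6*58 / (7*(7^2 - 1)) = 1 - 348/336 = -0.035714.
Step 4: Under H0, t = rho * sqrt((n-2)/(1-rho^2)) = -0.0799 ~ t(5).
Step 5: Two-sided p-value from the t-distribution with 5 df = 0.939408.
Step 6: alpha = 0.1. fail to reject H0.

rho = -0.0357, p = 0.939408, fail to reject H0 at alpha = 0.1.


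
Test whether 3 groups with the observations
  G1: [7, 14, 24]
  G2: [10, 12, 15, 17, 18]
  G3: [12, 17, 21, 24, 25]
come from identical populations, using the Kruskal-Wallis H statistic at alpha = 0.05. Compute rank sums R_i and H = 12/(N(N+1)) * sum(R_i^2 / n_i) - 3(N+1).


Step 1: Combine all N = 13 observations and assign midranks.
sorted (value, group, rank): (7,G1,1), (10,G2,2), (12,G2,3.5), (12,G3,3.5), (14,G1,5), (15,G2,6), (17,G2,7.5), (17,G3,7.5), (18,G2,9), (21,G3,10), (24,G1,11.5), (24,G3,11.5), (25,G3,13)
Step 2: Sum ranks within each group.
R_1 = 17.5 (n_1 = 3)
R_2 = 28 (n_2 = 5)
R_3 = 45.5 (n_3 = 5)
Step 3: H = 12/(N(N+1)) * sum(R_i^2/n_i) - 3(N+1)
     = 12/(13*14) * (17.5^2/3 + 28^2/5 + 45.5^2/5) - 3*14
     = 0.065934 * 672.933 - 42
     = 2.369231.
Step 4: Ties present; correction factor C = 1 - 18/(13^3 - 13) = 0.991758. Corrected H = 2.369231 / 0.991758 = 2.388920.
Step 5: Under H0, H ~ chi^2(2); p-value = 0.302868.
Step 6: alpha = 0.05. fail to reject H0.

H = 2.3889, df = 2, p = 0.302868, fail to reject H0.


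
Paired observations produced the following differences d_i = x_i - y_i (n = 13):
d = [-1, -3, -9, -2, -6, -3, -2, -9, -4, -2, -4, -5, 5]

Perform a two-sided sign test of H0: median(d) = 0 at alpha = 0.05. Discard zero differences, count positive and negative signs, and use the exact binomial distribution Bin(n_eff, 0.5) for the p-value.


Step 1: Discard zero differences. Original n = 13; n_eff = number of nonzero differences = 13.
Nonzero differences (with sign): -1, -3, -9, -2, -6, -3, -2, -9, -4, -2, -4, -5, +5
Step 2: Count signs: positive = 1, negative = 12.
Step 3: Under H0: P(positive) = 0.5, so the number of positives S ~ Bin(13, 0.5).
Step 4: Two-sided exact p-value = sum of Bin(13,0.5) probabilities at or below the observed probability = 0.003418.
Step 5: alpha = 0.05. reject H0.

n_eff = 13, pos = 1, neg = 12, p = 0.003418, reject H0.


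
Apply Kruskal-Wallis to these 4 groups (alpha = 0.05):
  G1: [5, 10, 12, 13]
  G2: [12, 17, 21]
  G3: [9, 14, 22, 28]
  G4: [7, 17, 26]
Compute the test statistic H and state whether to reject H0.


Step 1: Combine all N = 14 observations and assign midranks.
sorted (value, group, rank): (5,G1,1), (7,G4,2), (9,G3,3), (10,G1,4), (12,G1,5.5), (12,G2,5.5), (13,G1,7), (14,G3,8), (17,G2,9.5), (17,G4,9.5), (21,G2,11), (22,G3,12), (26,G4,13), (28,G3,14)
Step 2: Sum ranks within each group.
R_1 = 17.5 (n_1 = 4)
R_2 = 26 (n_2 = 3)
R_3 = 37 (n_3 = 4)
R_4 = 24.5 (n_4 = 3)
Step 3: H = 12/(N(N+1)) * sum(R_i^2/n_i) - 3(N+1)
     = 12/(14*15) * (17.5^2/4 + 26^2/3 + 37^2/4 + 24.5^2/3) - 3*15
     = 0.057143 * 844.229 - 45
     = 3.241667.
Step 4: Ties present; correction factor C = 1 - 12/(14^3 - 14) = 0.995604. Corrected H = 3.241667 / 0.995604 = 3.255979.
Step 5: Under H0, H ~ chi^2(3); p-value = 0.353817.
Step 6: alpha = 0.05. fail to reject H0.

H = 3.2560, df = 3, p = 0.353817, fail to reject H0.


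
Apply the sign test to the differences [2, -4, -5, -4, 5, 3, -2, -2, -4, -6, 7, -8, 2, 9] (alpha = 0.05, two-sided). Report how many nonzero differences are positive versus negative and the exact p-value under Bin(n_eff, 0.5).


Step 1: Discard zero differences. Original n = 14; n_eff = number of nonzero differences = 14.
Nonzero differences (with sign): +2, -4, -5, -4, +5, +3, -2, -2, -4, -6, +7, -8, +2, +9
Step 2: Count signs: positive = 6, negative = 8.
Step 3: Under H0: P(positive) = 0.5, so the number of positives S ~ Bin(14, 0.5).
Step 4: Two-sided exact p-value = sum of Bin(14,0.5) probabilities at or below the observed probability = 0.790527.
Step 5: alpha = 0.05. fail to reject H0.

n_eff = 14, pos = 6, neg = 8, p = 0.790527, fail to reject H0.


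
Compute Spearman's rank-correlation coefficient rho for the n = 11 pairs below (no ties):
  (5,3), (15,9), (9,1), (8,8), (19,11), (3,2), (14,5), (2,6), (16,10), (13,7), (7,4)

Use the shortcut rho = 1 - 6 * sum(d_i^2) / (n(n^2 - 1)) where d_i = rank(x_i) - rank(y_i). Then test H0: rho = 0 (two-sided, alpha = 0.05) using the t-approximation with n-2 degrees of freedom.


Step 1: Rank x and y separately (midranks; no ties here).
rank(x): 5->3, 15->9, 9->6, 8->5, 19->11, 3->2, 14->8, 2->1, 16->10, 13->7, 7->4
rank(y): 3->3, 9->9, 1->1, 8->8, 11->11, 2->2, 5->5, 6->6, 10->10, 7->7, 4->4
Step 2: d_i = R_x(i) - R_y(i); compute d_i^2.
  (3-3)^2=0, (9-9)^2=0, (6-1)^2=25, (5-8)^2=9, (11-11)^2=0, (2-2)^2=0, (8-5)^2=9, (1-6)^2=25, (10-10)^2=0, (7-7)^2=0, (4-4)^2=0
sum(d^2) = 68.
Step 3: rho = 1 - 6*68 / (11*(11^2 - 1)) = 1 - 408/1320 = 0.690909.
Step 4: Under H0, t = rho * sqrt((n-2)/(1-rho^2)) = 2.8671 ~ t(9).
Step 5: Two-sided p-value from the t-distribution with 9 df = 0.018565.
Step 6: alpha = 0.05. reject H0.

rho = 0.6909, p = 0.018565, reject H0 at alpha = 0.05.


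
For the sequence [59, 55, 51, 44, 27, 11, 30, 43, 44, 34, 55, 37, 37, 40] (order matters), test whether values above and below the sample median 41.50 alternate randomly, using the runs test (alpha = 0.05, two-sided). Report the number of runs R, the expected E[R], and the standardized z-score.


Step 1: Compute median = 41.50; label A = above, B = below.
Labels in order: AAAABBBAABABBB  (n_A = 7, n_B = 7)
Step 2: Count runs R = 6.
Step 3: Under H0 (random ordering), E[R] = 2*n_A*n_B/(n_A+n_B) + 1 = 2*7*7/14 + 1 = 8.0000.
        Var[R] = 2*n_A*n_B*(2*n_A*n_B - n_A - n_B) / ((n_A+n_B)^2 * (n_A+n_B-1)) = 8232/2548 = 3.2308.
        SD[R] = 1.7974.
Step 4: Continuity-corrected z = (R + 0.5 - E[R]) / SD[R] = (6 + 0.5 - 8.0000) / 1.7974 = -0.8345.
Step 5: Two-sided p-value via normal approximation = 2*(1 - Phi(|z|)) = 0.403986.
Step 6: alpha = 0.05. fail to reject H0.

R = 6, z = -0.8345, p = 0.403986, fail to reject H0.


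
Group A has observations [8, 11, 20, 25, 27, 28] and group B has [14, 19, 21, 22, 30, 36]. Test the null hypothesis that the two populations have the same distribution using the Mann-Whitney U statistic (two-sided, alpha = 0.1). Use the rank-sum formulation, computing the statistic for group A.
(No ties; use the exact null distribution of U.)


Step 1: Combine and sort all 12 observations; assign midranks.
sorted (value, group): (8,X), (11,X), (14,Y), (19,Y), (20,X), (21,Y), (22,Y), (25,X), (27,X), (28,X), (30,Y), (36,Y)
ranks: 8->1, 11->2, 14->3, 19->4, 20->5, 21->6, 22->7, 25->8, 27->9, 28->10, 30->11, 36->12
Step 2: Rank sum for X: R1 = 1 + 2 + 5 + 8 + 9 + 10 = 35.
Step 3: U_X = R1 - n1(n1+1)/2 = 35 - 6*7/2 = 35 - 21 = 14.
       U_Y = n1*n2 - U_X = 36 - 14 = 22.
Step 4: No ties, so the exact null distribution of U (based on enumerating the C(12,6) = 924 equally likely rank assignments) gives the two-sided p-value.
Step 5: p-value = 0.588745; compare to alpha = 0.1. fail to reject H0.

U_X = 14, p = 0.588745, fail to reject H0 at alpha = 0.1.


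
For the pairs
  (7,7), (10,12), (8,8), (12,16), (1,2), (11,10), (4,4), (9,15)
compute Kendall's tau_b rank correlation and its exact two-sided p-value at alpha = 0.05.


Step 1: Enumerate the 28 unordered pairs (i,j) with i<j and classify each by sign(x_j-x_i) * sign(y_j-y_i).
  (1,2):dx=+3,dy=+5->C; (1,3):dx=+1,dy=+1->C; (1,4):dx=+5,dy=+9->C; (1,5):dx=-6,dy=-5->C
  (1,6):dx=+4,dy=+3->C; (1,7):dx=-3,dy=-3->C; (1,8):dx=+2,dy=+8->C; (2,3):dx=-2,dy=-4->C
  (2,4):dx=+2,dy=+4->C; (2,5):dx=-9,dy=-10->C; (2,6):dx=+1,dy=-2->D; (2,7):dx=-6,dy=-8->C
  (2,8):dx=-1,dy=+3->D; (3,4):dx=+4,dy=+8->C; (3,5):dx=-7,dy=-6->C; (3,6):dx=+3,dy=+2->C
  (3,7):dx=-4,dy=-4->C; (3,8):dx=+1,dy=+7->C; (4,5):dx=-11,dy=-14->C; (4,6):dx=-1,dy=-6->C
  (4,7):dx=-8,dy=-12->C; (4,8):dx=-3,dy=-1->C; (5,6):dx=+10,dy=+8->C; (5,7):dx=+3,dy=+2->C
  (5,8):dx=+8,dy=+13->C; (6,7):dx=-7,dy=-6->C; (6,8):dx=-2,dy=+5->D; (7,8):dx=+5,dy=+11->C
Step 2: C = 25, D = 3, total pairs = 28.
Step 3: tau = (C - D)/(n(n-1)/2) = (25 - 3)/28 = 0.785714.
Step 4: Exact two-sided p-value (enumerate n! = 40320 permutations of y under H0): p = 0.005506.
Step 5: alpha = 0.05. reject H0.

tau_b = 0.7857 (C=25, D=3), p = 0.005506, reject H0.


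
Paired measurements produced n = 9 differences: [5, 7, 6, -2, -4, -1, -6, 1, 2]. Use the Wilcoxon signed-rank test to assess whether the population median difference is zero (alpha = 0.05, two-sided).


Step 1: Drop any zero differences (none here) and take |d_i|.
|d| = [5, 7, 6, 2, 4, 1, 6, 1, 2]
Step 2: Midrank |d_i| (ties get averaged ranks).
ranks: |5|->6, |7|->9, |6|->7.5, |2|->3.5, |4|->5, |1|->1.5, |6|->7.5, |1|->1.5, |2|->3.5
Step 3: Attach original signs; sum ranks with positive sign and with negative sign.
W+ = 6 + 9 + 7.5 + 1.5 + 3.5 = 27.5
W- = 3.5 + 5 + 1.5 + 7.5 = 17.5
(Check: W+ + W- = 45 should equal n(n+1)/2 = 45.)
Step 4: Test statistic W = min(W+, W-) = 17.5.
Step 5: Ties in |d|, so use the tie-corrected normal approximation.
        E[W] = n(n+1)/4 = 9*10/4 = 22.5.
        Tie groups: |d|=1 (t=2), |d|=2 (t=2), |d|=6 (t=2); sum(t^3 - t) = 18.
        Var[W] = n(n+1)(2n+1)/24 - sum(t^3-t)/48 = 1710/24 - 18/48 = 70.875.
        z = (W - E[W]) / sqrt(Var[W]) = (17.5 - 22.5) / 8.4187 = -0.5939.
        Two-sided p = 2*Phi(z) = 0.552570.
Step 6: alpha = 0.05. fail to reject H0.

W+ = 27.5, W- = 17.5, W = min = 17.5, p = 0.552570, fail to reject H0.


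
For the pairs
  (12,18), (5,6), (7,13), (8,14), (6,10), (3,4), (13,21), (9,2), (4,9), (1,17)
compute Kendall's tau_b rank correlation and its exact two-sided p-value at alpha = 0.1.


Step 1: Enumerate the 45 unordered pairs (i,j) with i<j and classify each by sign(x_j-x_i) * sign(y_j-y_i).
  (1,2):dx=-7,dy=-12->C; (1,3):dx=-5,dy=-5->C; (1,4):dx=-4,dy=-4->C; (1,5):dx=-6,dy=-8->C
  (1,6):dx=-9,dy=-14->C; (1,7):dx=+1,dy=+3->C; (1,8):dx=-3,dy=-16->C; (1,9):dx=-8,dy=-9->C
  (1,10):dx=-11,dy=-1->C; (2,3):dx=+2,dy=+7->C; (2,4):dx=+3,dy=+8->C; (2,5):dx=+1,dy=+4->C
  (2,6):dx=-2,dy=-2->C; (2,7):dx=+8,dy=+15->C; (2,8):dx=+4,dy=-4->D; (2,9):dx=-1,dy=+3->D
  (2,10):dx=-4,dy=+11->D; (3,4):dx=+1,dy=+1->C; (3,5):dx=-1,dy=-3->C; (3,6):dx=-4,dy=-9->C
  (3,7):dx=+6,dy=+8->C; (3,8):dx=+2,dy=-11->D; (3,9):dx=-3,dy=-4->C; (3,10):dx=-6,dy=+4->D
  (4,5):dx=-2,dy=-4->C; (4,6):dx=-5,dy=-10->C; (4,7):dx=+5,dy=+7->C; (4,8):dx=+1,dy=-12->D
  (4,9):dx=-4,dy=-5->C; (4,10):dx=-7,dy=+3->D; (5,6):dx=-3,dy=-6->C; (5,7):dx=+7,dy=+11->C
  (5,8):dx=+3,dy=-8->D; (5,9):dx=-2,dy=-1->C; (5,10):dx=-5,dy=+7->D; (6,7):dx=+10,dy=+17->C
  (6,8):dx=+6,dy=-2->D; (6,9):dx=+1,dy=+5->C; (6,10):dx=-2,dy=+13->D; (7,8):dx=-4,dy=-19->C
  (7,9):dx=-9,dy=-12->C; (7,10):dx=-12,dy=-4->C; (8,9):dx=-5,dy=+7->D; (8,10):dx=-8,dy=+15->D
  (9,10):dx=-3,dy=+8->D
Step 2: C = 31, D = 14, total pairs = 45.
Step 3: tau = (C - D)/(n(n-1)/2) = (31 - 14)/45 = 0.377778.
Step 4: Exact two-sided p-value (enumerate n! = 3628800 permutations of y under H0): p = 0.155742.
Step 5: alpha = 0.1. fail to reject H0.

tau_b = 0.3778 (C=31, D=14), p = 0.155742, fail to reject H0.


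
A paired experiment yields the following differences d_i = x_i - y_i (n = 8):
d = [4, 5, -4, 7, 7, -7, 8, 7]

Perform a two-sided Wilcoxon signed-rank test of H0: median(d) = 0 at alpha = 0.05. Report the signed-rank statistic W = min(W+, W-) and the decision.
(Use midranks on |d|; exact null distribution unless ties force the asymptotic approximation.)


Step 1: Drop any zero differences (none here) and take |d_i|.
|d| = [4, 5, 4, 7, 7, 7, 8, 7]
Step 2: Midrank |d_i| (ties get averaged ranks).
ranks: |4|->1.5, |5|->3, |4|->1.5, |7|->5.5, |7|->5.5, |7|->5.5, |8|->8, |7|->5.5
Step 3: Attach original signs; sum ranks with positive sign and with negative sign.
W+ = 1.5 + 3 + 5.5 + 5.5 + 8 + 5.5 = 29
W- = 1.5 + 5.5 = 7
(Check: W+ + W- = 36 should equal n(n+1)/2 = 36.)
Step 4: Test statistic W = min(W+, W-) = 7.
Step 5: Ties in |d|, so use the tie-corrected normal approximation.
        E[W] = n(n+1)/4 = 8*9/4 = 18.
        Tie groups: |d|=4 (t=2), |d|=7 (t=4); sum(t^3 - t) = 66.
        Var[W] = n(n+1)(2n+1)/24 - sum(t^3-t)/48 = 1224/24 - 66/48 = 49.625.
        z = (W - E[W]) / sqrt(Var[W]) = (7 - 18) / 7.0445 = -1.5615.
        Two-sided p = 2*Phi(z) = 0.118405.
Step 6: alpha = 0.05. fail to reject H0.

W+ = 29, W- = 7, W = min = 7, p = 0.118405, fail to reject H0.


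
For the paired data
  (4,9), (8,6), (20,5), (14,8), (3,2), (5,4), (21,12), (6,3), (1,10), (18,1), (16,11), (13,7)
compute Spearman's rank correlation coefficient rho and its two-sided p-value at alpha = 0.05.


Step 1: Rank x and y separately (midranks; no ties here).
rank(x): 4->3, 8->6, 20->11, 14->8, 3->2, 5->4, 21->12, 6->5, 1->1, 18->10, 16->9, 13->7
rank(y): 9->9, 6->6, 5->5, 8->8, 2->2, 4->4, 12->12, 3->3, 10->10, 1->1, 11->11, 7->7
Step 2: d_i = R_x(i) - R_y(i); compute d_i^2.
  (3-9)^2=36, (6-6)^2=0, (11-5)^2=36, (8-8)^2=0, (2-2)^2=0, (4-4)^2=0, (12-12)^2=0, (5-3)^2=4, (1-10)^2=81, (10-1)^2=81, (9-11)^2=4, (7-7)^2=0
sum(d^2) = 242.
Step 3: rho = 1 - 6*242 / (12*(12^2 - 1)) = 1 - 1452/1716 = 0.153846.
Step 4: Under H0, t = rho * sqrt((n-2)/(1-rho^2)) = 0.4924 ~ t(10).
Step 5: Two-sided p-value from the t-distribution with 10 df = 0.633091.
Step 6: alpha = 0.05. fail to reject H0.

rho = 0.1538, p = 0.633091, fail to reject H0 at alpha = 0.05.


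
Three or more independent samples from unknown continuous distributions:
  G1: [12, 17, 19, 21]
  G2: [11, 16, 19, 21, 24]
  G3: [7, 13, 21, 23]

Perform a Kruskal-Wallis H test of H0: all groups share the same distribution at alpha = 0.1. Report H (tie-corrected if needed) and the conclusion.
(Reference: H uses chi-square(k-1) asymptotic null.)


Step 1: Combine all N = 13 observations and assign midranks.
sorted (value, group, rank): (7,G3,1), (11,G2,2), (12,G1,3), (13,G3,4), (16,G2,5), (17,G1,6), (19,G1,7.5), (19,G2,7.5), (21,G1,10), (21,G2,10), (21,G3,10), (23,G3,12), (24,G2,13)
Step 2: Sum ranks within each group.
R_1 = 26.5 (n_1 = 4)
R_2 = 37.5 (n_2 = 5)
R_3 = 27 (n_3 = 4)
Step 3: H = 12/(N(N+1)) * sum(R_i^2/n_i) - 3(N+1)
     = 12/(13*14) * (26.5^2/4 + 37.5^2/5 + 27^2/4) - 3*14
     = 0.065934 * 639.062 - 42
     = 0.135989.
Step 4: Ties present; correction factor C = 1 - 30/(13^3 - 13) = 0.986264. Corrected H = 0.135989 / 0.986264 = 0.137883.
Step 5: Under H0, H ~ chi^2(2); p-value = 0.933381.
Step 6: alpha = 0.1. fail to reject H0.

H = 0.1379, df = 2, p = 0.933381, fail to reject H0.


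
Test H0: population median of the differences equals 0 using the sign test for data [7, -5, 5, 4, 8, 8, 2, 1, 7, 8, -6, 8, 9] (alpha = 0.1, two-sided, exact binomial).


Step 1: Discard zero differences. Original n = 13; n_eff = number of nonzero differences = 13.
Nonzero differences (with sign): +7, -5, +5, +4, +8, +8, +2, +1, +7, +8, -6, +8, +9
Step 2: Count signs: positive = 11, negative = 2.
Step 3: Under H0: P(positive) = 0.5, so the number of positives S ~ Bin(13, 0.5).
Step 4: Two-sided exact p-value = sum of Bin(13,0.5) probabilities at or below the observed probability = 0.022461.
Step 5: alpha = 0.1. reject H0.

n_eff = 13, pos = 11, neg = 2, p = 0.022461, reject H0.


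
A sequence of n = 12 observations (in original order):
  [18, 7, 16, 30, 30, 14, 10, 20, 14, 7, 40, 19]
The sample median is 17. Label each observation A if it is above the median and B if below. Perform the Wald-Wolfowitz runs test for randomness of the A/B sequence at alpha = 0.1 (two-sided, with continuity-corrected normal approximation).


Step 1: Compute median = 17; label A = above, B = below.
Labels in order: ABBAABBABBAA  (n_A = 6, n_B = 6)
Step 2: Count runs R = 7.
Step 3: Under H0 (random ordering), E[R] = 2*n_A*n_B/(n_A+n_B) + 1 = 2*6*6/12 + 1 = 7.0000.
        Var[R] = 2*n_A*n_B*(2*n_A*n_B - n_A - n_B) / ((n_A+n_B)^2 * (n_A+n_B-1)) = 4320/1584 = 2.7273.
        SD[R] = 1.6514.
Step 4: R = E[R], so z = 0 with no continuity correction.
Step 5: Two-sided p-value via normal approximation = 2*(1 - Phi(|z|)) = 1.000000.
Step 6: alpha = 0.1. fail to reject H0.

R = 7, z = 0.0000, p = 1.000000, fail to reject H0.


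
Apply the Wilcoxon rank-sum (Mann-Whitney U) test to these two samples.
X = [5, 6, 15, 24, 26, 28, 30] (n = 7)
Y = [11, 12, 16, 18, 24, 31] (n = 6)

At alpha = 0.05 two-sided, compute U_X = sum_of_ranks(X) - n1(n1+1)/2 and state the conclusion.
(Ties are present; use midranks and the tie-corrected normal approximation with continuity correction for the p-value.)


Step 1: Combine and sort all 13 observations; assign midranks.
sorted (value, group): (5,X), (6,X), (11,Y), (12,Y), (15,X), (16,Y), (18,Y), (24,X), (24,Y), (26,X), (28,X), (30,X), (31,Y)
ranks: 5->1, 6->2, 11->3, 12->4, 15->5, 16->6, 18->7, 24->8.5, 24->8.5, 26->10, 28->11, 30->12, 31->13
Step 2: Rank sum for X: R1 = 1 + 2 + 5 + 8.5 + 10 + 11 + 12 = 49.5.
Step 3: U_X = R1 - n1(n1+1)/2 = 49.5 - 7*8/2 = 49.5 - 28 = 21.5.
       U_Y = n1*n2 - U_X = 42 - 21.5 = 20.5.
Step 4: Ties are present, so use the tie-corrected normal approximation (with continuity correction) for the p-value.
Step 5: p-value = 1.000000; compare to alpha = 0.05. fail to reject H0.

U_X = 21.5, p = 1.000000, fail to reject H0 at alpha = 0.05.


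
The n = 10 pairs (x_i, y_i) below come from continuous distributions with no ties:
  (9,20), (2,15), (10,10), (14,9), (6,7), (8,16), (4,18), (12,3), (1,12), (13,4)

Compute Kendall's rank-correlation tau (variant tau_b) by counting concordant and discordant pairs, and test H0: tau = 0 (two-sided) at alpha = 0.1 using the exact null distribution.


Step 1: Enumerate the 45 unordered pairs (i,j) with i<j and classify each by sign(x_j-x_i) * sign(y_j-y_i).
  (1,2):dx=-7,dy=-5->C; (1,3):dx=+1,dy=-10->D; (1,4):dx=+5,dy=-11->D; (1,5):dx=-3,dy=-13->C
  (1,6):dx=-1,dy=-4->C; (1,7):dx=-5,dy=-2->C; (1,8):dx=+3,dy=-17->D; (1,9):dx=-8,dy=-8->C
  (1,10):dx=+4,dy=-16->D; (2,3):dx=+8,dy=-5->D; (2,4):dx=+12,dy=-6->D; (2,5):dx=+4,dy=-8->D
  (2,6):dx=+6,dy=+1->C; (2,7):dx=+2,dy=+3->C; (2,8):dx=+10,dy=-12->D; (2,9):dx=-1,dy=-3->C
  (2,10):dx=+11,dy=-11->D; (3,4):dx=+4,dy=-1->D; (3,5):dx=-4,dy=-3->C; (3,6):dx=-2,dy=+6->D
  (3,7):dx=-6,dy=+8->D; (3,8):dx=+2,dy=-7->D; (3,9):dx=-9,dy=+2->D; (3,10):dx=+3,dy=-6->D
  (4,5):dx=-8,dy=-2->C; (4,6):dx=-6,dy=+7->D; (4,7):dx=-10,dy=+9->D; (4,8):dx=-2,dy=-6->C
  (4,9):dx=-13,dy=+3->D; (4,10):dx=-1,dy=-5->C; (5,6):dx=+2,dy=+9->C; (5,7):dx=-2,dy=+11->D
  (5,8):dx=+6,dy=-4->D; (5,9):dx=-5,dy=+5->D; (5,10):dx=+7,dy=-3->D; (6,7):dx=-4,dy=+2->D
  (6,8):dx=+4,dy=-13->D; (6,9):dx=-7,dy=-4->C; (6,10):dx=+5,dy=-12->D; (7,8):dx=+8,dy=-15->D
  (7,9):dx=-3,dy=-6->C; (7,10):dx=+9,dy=-14->D; (8,9):dx=-11,dy=+9->D; (8,10):dx=+1,dy=+1->C
  (9,10):dx=+12,dy=-8->D
Step 2: C = 16, D = 29, total pairs = 45.
Step 3: tau = (C - D)/(n(n-1)/2) = (16 - 29)/45 = -0.288889.
Step 4: Exact two-sided p-value (enumerate n! = 3628800 permutations of y under H0): p = 0.291248.
Step 5: alpha = 0.1. fail to reject H0.

tau_b = -0.2889 (C=16, D=29), p = 0.291248, fail to reject H0.


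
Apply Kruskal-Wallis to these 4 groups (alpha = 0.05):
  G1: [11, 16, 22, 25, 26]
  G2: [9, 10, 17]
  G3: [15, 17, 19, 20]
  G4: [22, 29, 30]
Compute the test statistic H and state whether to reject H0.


Step 1: Combine all N = 15 observations and assign midranks.
sorted (value, group, rank): (9,G2,1), (10,G2,2), (11,G1,3), (15,G3,4), (16,G1,5), (17,G2,6.5), (17,G3,6.5), (19,G3,8), (20,G3,9), (22,G1,10.5), (22,G4,10.5), (25,G1,12), (26,G1,13), (29,G4,14), (30,G4,15)
Step 2: Sum ranks within each group.
R_1 = 43.5 (n_1 = 5)
R_2 = 9.5 (n_2 = 3)
R_3 = 27.5 (n_3 = 4)
R_4 = 39.5 (n_4 = 3)
Step 3: H = 12/(N(N+1)) * sum(R_i^2/n_i) - 3(N+1)
     = 12/(15*16) * (43.5^2/5 + 9.5^2/3 + 27.5^2/4 + 39.5^2/3) - 3*16
     = 0.050000 * 1117.68 - 48
     = 7.883958.
Step 4: Ties present; correction factor C = 1 - 12/(15^3 - 15) = 0.996429. Corrected H = 7.883958 / 0.996429 = 7.912216.
Step 5: Under H0, H ~ chi^2(3); p-value = 0.047861.
Step 6: alpha = 0.05. reject H0.

H = 7.9122, df = 3, p = 0.047861, reject H0.


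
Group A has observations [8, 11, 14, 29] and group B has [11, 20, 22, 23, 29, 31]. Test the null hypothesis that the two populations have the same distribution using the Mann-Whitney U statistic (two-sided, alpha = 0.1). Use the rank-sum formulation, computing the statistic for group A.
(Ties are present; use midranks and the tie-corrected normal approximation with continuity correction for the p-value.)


Step 1: Combine and sort all 10 observations; assign midranks.
sorted (value, group): (8,X), (11,X), (11,Y), (14,X), (20,Y), (22,Y), (23,Y), (29,X), (29,Y), (31,Y)
ranks: 8->1, 11->2.5, 11->2.5, 14->4, 20->5, 22->6, 23->7, 29->8.5, 29->8.5, 31->10
Step 2: Rank sum for X: R1 = 1 + 2.5 + 4 + 8.5 = 16.
Step 3: U_X = R1 - n1(n1+1)/2 = 16 - 4*5/2 = 16 - 10 = 6.
       U_Y = n1*n2 - U_X = 24 - 6 = 18.
Step 4: Ties are present, so use the tie-corrected normal approximation (with continuity correction) for the p-value.
Step 5: p-value = 0.238089; compare to alpha = 0.1. fail to reject H0.

U_X = 6, p = 0.238089, fail to reject H0 at alpha = 0.1.


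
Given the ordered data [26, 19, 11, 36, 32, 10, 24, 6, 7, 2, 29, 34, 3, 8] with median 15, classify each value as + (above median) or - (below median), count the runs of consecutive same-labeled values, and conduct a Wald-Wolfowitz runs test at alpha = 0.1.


Step 1: Compute median = 15; label A = above, B = below.
Labels in order: AABAABABBBAABB  (n_A = 7, n_B = 7)
Step 2: Count runs R = 8.
Step 3: Under H0 (random ordering), E[R] = 2*n_A*n_B/(n_A+n_B) + 1 = 2*7*7/14 + 1 = 8.0000.
        Var[R] = 2*n_A*n_B*(2*n_A*n_B - n_A - n_B) / ((n_A+n_B)^2 * (n_A+n_B-1)) = 8232/2548 = 3.2308.
        SD[R] = 1.7974.
Step 4: R = E[R], so z = 0 with no continuity correction.
Step 5: Two-sided p-value via normal approximation = 2*(1 - Phi(|z|)) = 1.000000.
Step 6: alpha = 0.1. fail to reject H0.

R = 8, z = 0.0000, p = 1.000000, fail to reject H0.


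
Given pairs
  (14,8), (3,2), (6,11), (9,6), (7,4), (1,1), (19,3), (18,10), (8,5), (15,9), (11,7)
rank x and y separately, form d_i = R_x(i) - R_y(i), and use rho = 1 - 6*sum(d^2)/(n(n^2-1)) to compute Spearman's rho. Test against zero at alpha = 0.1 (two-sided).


Step 1: Rank x and y separately (midranks; no ties here).
rank(x): 14->8, 3->2, 6->3, 9->6, 7->4, 1->1, 19->11, 18->10, 8->5, 15->9, 11->7
rank(y): 8->8, 2->2, 11->11, 6->6, 4->4, 1->1, 3->3, 10->10, 5->5, 9->9, 7->7
Step 2: d_i = R_x(i) - R_y(i); compute d_i^2.
  (8-8)^2=0, (2-2)^2=0, (3-11)^2=64, (6-6)^2=0, (4-4)^2=0, (1-1)^2=0, (11-3)^2=64, (10-10)^2=0, (5-5)^2=0, (9-9)^2=0, (7-7)^2=0
sum(d^2) = 128.
Step 3: rho = 1 - 6*128 / (11*(11^2 - 1)) = 1 - 768/1320 = 0.418182.
Step 4: Under H0, t = rho * sqrt((n-2)/(1-rho^2)) = 1.3811 ~ t(9).
Step 5: Two-sided p-value from the t-distribution with 9 df = 0.200570.
Step 6: alpha = 0.1. fail to reject H0.

rho = 0.4182, p = 0.200570, fail to reject H0 at alpha = 0.1.


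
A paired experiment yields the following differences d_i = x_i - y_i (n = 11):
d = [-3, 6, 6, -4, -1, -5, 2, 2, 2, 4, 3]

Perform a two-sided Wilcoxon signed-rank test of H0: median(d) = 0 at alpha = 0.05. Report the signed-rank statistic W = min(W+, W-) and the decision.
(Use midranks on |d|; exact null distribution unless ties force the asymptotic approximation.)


Step 1: Drop any zero differences (none here) and take |d_i|.
|d| = [3, 6, 6, 4, 1, 5, 2, 2, 2, 4, 3]
Step 2: Midrank |d_i| (ties get averaged ranks).
ranks: |3|->5.5, |6|->10.5, |6|->10.5, |4|->7.5, |1|->1, |5|->9, |2|->3, |2|->3, |2|->3, |4|->7.5, |3|->5.5
Step 3: Attach original signs; sum ranks with positive sign and with negative sign.
W+ = 10.5 + 10.5 + 3 + 3 + 3 + 7.5 + 5.5 = 43
W- = 5.5 + 7.5 + 1 + 9 = 23
(Check: W+ + W- = 66 should equal n(n+1)/2 = 66.)
Step 4: Test statistic W = min(W+, W-) = 23.
Step 5: Ties in |d|, so use the tie-corrected normal approximation.
        E[W] = n(n+1)/4 = 11*12/4 = 33.
        Tie groups: |d|=2 (t=3), |d|=3 (t=2), |d|=4 (t=2), |d|=6 (t=2); sum(t^3 - t) = 42.
        Var[W] = n(n+1)(2n+1)/24 - sum(t^3-t)/48 = 3036/24 - 42/48 = 125.625.
        z = (W - E[W]) / sqrt(Var[W]) = (23 - 33) / 11.2083 = -0.8922.
        Two-sided p = 2*Phi(z) = 0.372286.
Step 6: alpha = 0.05. fail to reject H0.

W+ = 43, W- = 23, W = min = 23, p = 0.372286, fail to reject H0.


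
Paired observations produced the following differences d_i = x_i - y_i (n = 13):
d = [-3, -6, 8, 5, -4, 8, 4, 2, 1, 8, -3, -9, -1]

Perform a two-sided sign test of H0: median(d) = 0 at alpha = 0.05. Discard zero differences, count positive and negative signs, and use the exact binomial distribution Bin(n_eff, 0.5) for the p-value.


Step 1: Discard zero differences. Original n = 13; n_eff = number of nonzero differences = 13.
Nonzero differences (with sign): -3, -6, +8, +5, -4, +8, +4, +2, +1, +8, -3, -9, -1
Step 2: Count signs: positive = 7, negative = 6.
Step 3: Under H0: P(positive) = 0.5, so the number of positives S ~ Bin(13, 0.5).
Step 4: Two-sided exact p-value = sum of Bin(13,0.5) probabilities at or below the observed probability = 1.000000.
Step 5: alpha = 0.05. fail to reject H0.

n_eff = 13, pos = 7, neg = 6, p = 1.000000, fail to reject H0.


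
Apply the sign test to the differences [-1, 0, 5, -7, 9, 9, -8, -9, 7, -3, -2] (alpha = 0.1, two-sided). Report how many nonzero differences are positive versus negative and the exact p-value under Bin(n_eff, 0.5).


Step 1: Discard zero differences. Original n = 11; n_eff = number of nonzero differences = 10.
Nonzero differences (with sign): -1, +5, -7, +9, +9, -8, -9, +7, -3, -2
Step 2: Count signs: positive = 4, negative = 6.
Step 3: Under H0: P(positive) = 0.5, so the number of positives S ~ Bin(10, 0.5).
Step 4: Two-sided exact p-value = sum of Bin(10,0.5) probabilities at or below the observed probability = 0.753906.
Step 5: alpha = 0.1. fail to reject H0.

n_eff = 10, pos = 4, neg = 6, p = 0.753906, fail to reject H0.


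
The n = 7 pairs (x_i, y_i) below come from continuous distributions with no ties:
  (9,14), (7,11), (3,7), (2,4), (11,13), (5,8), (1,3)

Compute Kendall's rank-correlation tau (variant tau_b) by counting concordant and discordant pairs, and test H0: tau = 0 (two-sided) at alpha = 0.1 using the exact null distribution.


Step 1: Enumerate the 21 unordered pairs (i,j) with i<j and classify each by sign(x_j-x_i) * sign(y_j-y_i).
  (1,2):dx=-2,dy=-3->C; (1,3):dx=-6,dy=-7->C; (1,4):dx=-7,dy=-10->C; (1,5):dx=+2,dy=-1->D
  (1,6):dx=-4,dy=-6->C; (1,7):dx=-8,dy=-11->C; (2,3):dx=-4,dy=-4->C; (2,4):dx=-5,dy=-7->C
  (2,5):dx=+4,dy=+2->C; (2,6):dx=-2,dy=-3->C; (2,7):dx=-6,dy=-8->C; (3,4):dx=-1,dy=-3->C
  (3,5):dx=+8,dy=+6->C; (3,6):dx=+2,dy=+1->C; (3,7):dx=-2,dy=-4->C; (4,5):dx=+9,dy=+9->C
  (4,6):dx=+3,dy=+4->C; (4,7):dx=-1,dy=-1->C; (5,6):dx=-6,dy=-5->C; (5,7):dx=-10,dy=-10->C
  (6,7):dx=-4,dy=-5->C
Step 2: C = 20, D = 1, total pairs = 21.
Step 3: tau = (C - D)/(n(n-1)/2) = (20 - 1)/21 = 0.904762.
Step 4: Exact two-sided p-value (enumerate n! = 5040 permutations of y under H0): p = 0.002778.
Step 5: alpha = 0.1. reject H0.

tau_b = 0.9048 (C=20, D=1), p = 0.002778, reject H0.
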